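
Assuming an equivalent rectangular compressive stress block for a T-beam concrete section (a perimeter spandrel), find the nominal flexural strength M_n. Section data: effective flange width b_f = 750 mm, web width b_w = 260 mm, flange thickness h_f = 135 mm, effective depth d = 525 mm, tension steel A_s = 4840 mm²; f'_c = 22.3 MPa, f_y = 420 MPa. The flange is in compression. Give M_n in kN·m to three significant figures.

Tension: T = A_s f_y = 4840 × 420 = 2032800 N.
Try a within the flange: a = T/(0.85 f'_c b_f) = 2032800/(0.85 × 22.3 × 750) = 142.99 mm.
a = 142.99 > h_f = 135 mm: the block extends into the web. Split into flange-overhang and web parts.
C_f = 0.85 f'_c (b_f − b_w) h_f = 0.85 × 22.3 × (750 − 260) × 135 = 1253873 N.
Remaining web compression depth: a_w = (T − C_f)/(0.85 f'_c b_w) = (2032800 − 1253873)/(0.85 × 22.3 × 260) = 158.05 mm.
M_n = C_f(d − h_f/2) + (T − C_f)(d − a_w/2) = 1253873 × (525 − 67.5) + 778927 × (525 − 79.025) = 573.65 + 347.38 = 921.03 × 10⁶ N·mm.
M_n = 921.03 kN·m.

M_n ≈ 921 kN·m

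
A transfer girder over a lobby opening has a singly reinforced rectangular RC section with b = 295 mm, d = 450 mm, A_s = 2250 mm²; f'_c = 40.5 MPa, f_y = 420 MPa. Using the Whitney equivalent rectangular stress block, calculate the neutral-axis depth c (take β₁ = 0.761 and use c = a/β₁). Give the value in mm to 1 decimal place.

c ≈ 122.3 mm

T = A_s f_y = 2250 × 420 = 945000 N = 945 kN.
Setting C = 0.85 f'_c a b equal to T: a = 945000/(0.85 × 40.5 × 295) = 93.054 mm.
With β₁ = 0.761, c = a/β₁ = 93.054/0.761 = 122.3 mm.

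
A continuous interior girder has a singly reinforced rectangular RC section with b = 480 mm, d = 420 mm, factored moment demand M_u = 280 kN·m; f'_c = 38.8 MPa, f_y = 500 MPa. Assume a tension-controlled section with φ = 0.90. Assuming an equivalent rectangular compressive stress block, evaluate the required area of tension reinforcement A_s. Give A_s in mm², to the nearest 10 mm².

M_n = M_u/φ = 280/0.90 = 311.111 kN·m.
With M_n = 0.85 f'_c a b (d − a/2), solve the quadratic for a:
a = d − √(d² − 2M_n/(0.85 f'_c b)) = 420 − √(420² − 2 × 311.111×10⁶/(0.85 × 38.8 × 480)) = 49.74 mm.
A_s = 0.85 f'_c a b / f_y = 0.85 × 38.8 × 49.74 × 480 / 500 = 1574.8 mm².

A_s ≈ 1570 mm²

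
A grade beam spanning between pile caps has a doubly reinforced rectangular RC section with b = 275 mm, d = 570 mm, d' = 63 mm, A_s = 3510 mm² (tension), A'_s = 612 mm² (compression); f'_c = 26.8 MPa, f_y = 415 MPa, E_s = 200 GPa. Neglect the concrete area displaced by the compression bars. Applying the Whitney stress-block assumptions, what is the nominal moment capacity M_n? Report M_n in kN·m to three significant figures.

M_n ≈ 699 kN·m

Assume both tension and compression steel yield.
Net tension couple steel: A_s − A'_s = 2898 mm².
a = (A_s − A'_s) f_y / (0.85 f'_c b) = 1202670/(0.85 × 26.8 × 275) = 191.98 mm.
c = a/β₁ = 191.98/0.85 = 225.86 mm; ε'_s = 0.003(c − d')/c = 0.0022 ≥ f_y/E_s = 0.0021, so compression steel does yield.
M_n = (A_s − A'_s) f_y (d − a/2) + A'_s f_y (d − d') = [1202670 × (570 − 95.99) + 253980 × (570 − 63)] × 10⁻⁶ = 570.08 + 128.77 = 698.85 kN·m.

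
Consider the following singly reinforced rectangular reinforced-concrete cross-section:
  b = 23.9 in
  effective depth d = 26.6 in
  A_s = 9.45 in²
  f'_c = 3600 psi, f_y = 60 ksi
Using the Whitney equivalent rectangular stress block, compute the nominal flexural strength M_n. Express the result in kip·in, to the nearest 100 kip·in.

M_n ≈ 12900 kip·in

T = A_s f_y = 9.45 × 60 = 567 kips.
a = T/(0.85 f'_c b) = 567/(0.85 × 3.6 × 23.9) = 7.753 in.
M_n = T(d − a/2) = 567 × (26.6 − 3.8765) = 12884.2 kip·in.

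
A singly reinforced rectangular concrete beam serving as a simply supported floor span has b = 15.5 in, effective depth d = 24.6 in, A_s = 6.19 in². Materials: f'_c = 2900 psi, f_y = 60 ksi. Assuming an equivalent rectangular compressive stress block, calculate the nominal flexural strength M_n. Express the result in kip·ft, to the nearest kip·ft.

T = A_s f_y = 6.19 × 60 = 371.4 kips.
a = T/(0.85 f'_c b) = 371.4/(0.85 × 2.9 × 15.5) = 9.721 in.
M_n = T(d − a/2) = 371.4 × (24.6 − 4.8605) = 7331.3 kip·in = 7331.3/12 = 610.94 kip·ft.

M_n ≈ 611 kip·ft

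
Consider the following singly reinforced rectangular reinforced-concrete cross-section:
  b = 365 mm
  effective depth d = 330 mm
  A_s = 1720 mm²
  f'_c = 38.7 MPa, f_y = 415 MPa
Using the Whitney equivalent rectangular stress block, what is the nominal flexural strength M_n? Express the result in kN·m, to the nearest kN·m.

M_n ≈ 214 kN·m

T = A_s f_y = 1720 × 415 = 713800 N = 713.8 kN.
From C = T: a = T/(0.85 f'_c b) = 713800/(0.85 × 38.7 × 365) = 59.45 mm.
M_n = T(d − a/2) = 713.8 kN × (330 − 29.725) mm = 214.34 kN·m.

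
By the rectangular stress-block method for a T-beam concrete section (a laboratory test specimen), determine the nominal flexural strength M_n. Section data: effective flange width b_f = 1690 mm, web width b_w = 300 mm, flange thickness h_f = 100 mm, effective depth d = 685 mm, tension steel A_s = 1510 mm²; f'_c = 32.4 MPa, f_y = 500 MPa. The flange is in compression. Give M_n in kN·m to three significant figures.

Tension: T = A_s f_y = 1510 × 500 = 755000 N.
Try a within the flange: a = T/(0.85 f'_c b_f) = 755000/(0.85 × 32.4 × 1690) = 16.22 mm.
Since a = 16.22 ≤ h_f = 100 mm, the stress block lies entirely in the flange; analyse as a rectangular beam of width b_f.
M_n = T(d − a/2) = 755000 × (685 − 8.11) = 511.05 × 10⁶ N·mm.
M_n = 511.05 kN·m.

M_n ≈ 511 kN·m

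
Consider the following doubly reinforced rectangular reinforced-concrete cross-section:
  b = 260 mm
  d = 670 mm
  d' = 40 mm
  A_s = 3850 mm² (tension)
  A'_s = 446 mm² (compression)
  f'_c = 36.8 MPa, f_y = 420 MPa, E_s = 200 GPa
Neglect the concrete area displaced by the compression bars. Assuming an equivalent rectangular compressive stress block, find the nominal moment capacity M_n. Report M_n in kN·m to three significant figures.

M_n ≈ 950 kN·m

Assume both tension and compression steel yield.
Net tension couple steel: A_s − A'_s = 3404 mm².
a = (A_s − A'_s) f_y / (0.85 f'_c b) = 1429680/(0.85 × 36.8 × 260) = 175.79 mm.
c = a/β₁ = 175.79/0.787 = 223.37 mm; ε'_s = 0.003(c − d')/c = 0.0025 ≥ f_y/E_s = 0.0021, so compression steel does yield.
M_n = (A_s − A'_s) f_y (d − a/2) + A'_s f_y (d − d') = [1429680 × (670 − 87.895) + 187320 × (670 − 40)] × 10⁻⁶ = 832.22 + 118.01 = 950.23 kN·m.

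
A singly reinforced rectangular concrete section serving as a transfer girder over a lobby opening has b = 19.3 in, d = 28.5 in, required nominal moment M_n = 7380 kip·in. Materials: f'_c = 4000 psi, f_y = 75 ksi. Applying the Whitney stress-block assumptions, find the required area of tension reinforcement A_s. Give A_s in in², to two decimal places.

From M_n = 0.85 f'_c a b (d − a/2):
a = d − √(d² − 2M_n/(0.85 f'_c b)) = 28.5 − √(28.5² − 2 × 7380/(0.85 × 4 × 19.3)) = 4.265 in.
A_s = 0.85 f'_c a b / f_y = 0.85 × 4 × 4.265 × 19.3 / 75 = 3.732 in².

A_s ≈ 3.73 in²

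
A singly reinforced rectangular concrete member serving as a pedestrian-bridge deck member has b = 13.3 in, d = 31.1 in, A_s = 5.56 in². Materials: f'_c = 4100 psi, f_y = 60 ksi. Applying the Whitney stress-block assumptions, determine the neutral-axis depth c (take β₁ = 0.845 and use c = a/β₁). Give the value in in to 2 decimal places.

T = A_s f_y = 5.56 × 60 = 333.6 kips.
a = T/(0.85 f'_c b) = 333.6/(0.85 × 4.1 × 13.3) = 7.1973 in.
With β₁ = 0.845, c = a/β₁ = 7.1973/0.845 = 8.52 in.

c ≈ 8.52 in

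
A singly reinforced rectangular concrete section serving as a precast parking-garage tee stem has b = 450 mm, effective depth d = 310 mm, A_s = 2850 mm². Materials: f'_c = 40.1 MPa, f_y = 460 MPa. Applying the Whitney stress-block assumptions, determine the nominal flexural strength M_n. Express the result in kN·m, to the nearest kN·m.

M_n ≈ 350 kN·m

T = A_s f_y = 2850 × 460 = 1311000 N = 1311 kN.
From C = T: a = T/(0.85 f'_c b) = 1311000/(0.85 × 40.1 × 450) = 85.47 mm.
M_n = T(d − a/2) = 1311 kN × (310 − 42.735) mm = 350.38 kN·m.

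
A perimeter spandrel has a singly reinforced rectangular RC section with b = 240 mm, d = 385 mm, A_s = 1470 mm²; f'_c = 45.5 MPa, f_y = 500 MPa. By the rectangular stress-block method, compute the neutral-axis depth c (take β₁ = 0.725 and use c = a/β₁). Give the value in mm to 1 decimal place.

T = A_s f_y = 1470 × 500 = 735000 N = 735 kN.
Setting C = 0.85 f'_c a b equal to T: a = 735000/(0.85 × 45.5 × 240) = 79.186 mm.
With β₁ = 0.725, c = a/β₁ = 79.186/0.725 = 109.2 mm.

c ≈ 109.2 mm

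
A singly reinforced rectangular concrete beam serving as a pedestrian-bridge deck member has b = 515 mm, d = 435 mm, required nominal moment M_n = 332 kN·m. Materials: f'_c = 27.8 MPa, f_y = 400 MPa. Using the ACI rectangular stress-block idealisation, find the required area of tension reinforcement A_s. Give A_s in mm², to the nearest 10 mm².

A_s ≈ 2070 mm²

With M_n = 0.85 f'_c a b (d − a/2), solve the quadratic for a:
a = d − √(d² − 2M_n/(0.85 f'_c b)) = 435 − √(435² − 2 × 332×10⁶/(0.85 × 27.8 × 515)) = 68.04 mm.
A_s = 0.85 f'_c a b / f_y = 0.85 × 27.8 × 68.04 × 515 / 400 = 2070.0 mm².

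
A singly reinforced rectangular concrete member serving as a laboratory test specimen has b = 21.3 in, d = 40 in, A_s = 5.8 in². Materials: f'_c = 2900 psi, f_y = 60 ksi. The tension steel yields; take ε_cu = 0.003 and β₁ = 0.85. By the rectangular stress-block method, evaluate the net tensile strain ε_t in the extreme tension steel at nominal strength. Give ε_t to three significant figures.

ε_t ≈ 0.0124

a = A_s f_y/(0.85 f'_c b) = 6.628 in.
β₁ = 0.85, so c = a/β₁ = 6.628/0.85 = 7.798 in.
From the linear strain diagram with ε_cu = 0.003: ε_t = 0.003 (d − c)/c = 0.003 × (40 − 7.798)/7.798 = 0.0124.
Since ε_t ≥ 0.005, the section is tension-controlled.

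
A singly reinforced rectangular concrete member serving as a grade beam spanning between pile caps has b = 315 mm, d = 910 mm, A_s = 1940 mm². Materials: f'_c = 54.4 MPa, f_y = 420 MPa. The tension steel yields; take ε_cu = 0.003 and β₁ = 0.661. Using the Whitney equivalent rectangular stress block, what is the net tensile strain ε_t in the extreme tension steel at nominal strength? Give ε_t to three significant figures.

a = A_s f_y/(0.85 f'_c b) = 55.94 mm.
β₁ = 0.661, so c = a/β₁ = 55.94/0.661 = 84.63 mm.
From the linear strain diagram with ε_cu = 0.003: ε_t = 0.003 (d − c)/c = 0.003 × (910 − 84.63)/84.63 = 0.0293.
Since ε_t ≥ 0.005, the section is tension-controlled.

ε_t ≈ 0.0293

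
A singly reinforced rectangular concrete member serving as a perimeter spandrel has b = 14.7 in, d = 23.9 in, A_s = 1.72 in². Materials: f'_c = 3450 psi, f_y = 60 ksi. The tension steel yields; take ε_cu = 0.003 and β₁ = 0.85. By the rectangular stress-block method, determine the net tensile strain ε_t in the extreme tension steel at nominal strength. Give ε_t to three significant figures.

a = A_s f_y/(0.85 f'_c b) = 2.394 in.
β₁ = 0.85, so c = a/β₁ = 2.394/0.85 = 2.816 in.
From the linear strain diagram with ε_cu = 0.003: ε_t = 0.003 (d − c)/c = 0.003 × (23.9 − 2.816)/2.816 = 0.0225.
Since ε_t ≥ 0.005, the section is tension-controlled.

ε_t ≈ 0.0225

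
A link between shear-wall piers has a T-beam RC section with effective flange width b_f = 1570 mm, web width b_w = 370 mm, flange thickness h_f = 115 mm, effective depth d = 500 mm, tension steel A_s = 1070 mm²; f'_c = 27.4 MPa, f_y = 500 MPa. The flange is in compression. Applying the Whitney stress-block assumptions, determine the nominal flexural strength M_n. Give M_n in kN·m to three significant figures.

Tension: T = A_s f_y = 1070 × 500 = 535000 N.
Try a within the flange: a = T/(0.85 f'_c b_f) = 535000/(0.85 × 27.4 × 1570) = 14.63 mm.
Since a = 14.63 ≤ h_f = 115 mm, the stress block lies entirely in the flange; analyse as a rectangular beam of width b_f.
M_n = T(d − a/2) = 535000 × (500 − 7.315) = 263.59 × 10⁶ N·mm.
M_n = 263.59 kN·m.

M_n ≈ 264 kN·m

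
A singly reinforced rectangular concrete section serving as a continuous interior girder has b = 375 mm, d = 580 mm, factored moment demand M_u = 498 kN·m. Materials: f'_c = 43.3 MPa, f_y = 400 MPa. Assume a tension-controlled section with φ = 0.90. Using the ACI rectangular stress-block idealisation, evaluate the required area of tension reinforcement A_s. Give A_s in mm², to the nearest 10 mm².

M_n = M_u/φ = 498/0.90 = 553.333 kN·m.
With M_n = 0.85 f'_c a b (d − a/2), solve the quadratic for a:
a = d − √(d² − 2M_n/(0.85 f'_c b)) = 580 − √(580² − 2 × 553.333×10⁶/(0.85 × 43.3 × 375)) = 73.82 mm.
A_s = 0.85 f'_c a b / f_y = 0.85 × 43.3 × 73.82 × 375 / 400 = 2547.1 mm².

A_s ≈ 2550 mm²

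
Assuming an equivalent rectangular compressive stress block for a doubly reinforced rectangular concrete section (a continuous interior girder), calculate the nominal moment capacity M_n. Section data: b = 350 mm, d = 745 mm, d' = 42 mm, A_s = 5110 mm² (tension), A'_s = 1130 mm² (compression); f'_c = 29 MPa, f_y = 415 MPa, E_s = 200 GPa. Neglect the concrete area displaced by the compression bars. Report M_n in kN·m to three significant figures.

M_n ≈ 1400 kN·m

Assume both tension and compression steel yield.
Net tension couple steel: A_s − A'_s = 3980 mm².
a = (A_s − A'_s) f_y / (0.85 f'_c b) = 1651700/(0.85 × 29 × 350) = 191.45 mm.
c = a/β₁ = 191.45/0.843 = 227.11 mm; ε'_s = 0.003(c − d')/c = 0.0024 ≥ f_y/E_s = 0.0021, so compression steel does yield.
M_n = (A_s − A'_s) f_y (d − a/2) + A'_s f_y (d − d') = [1651700 × (745 − 95.725) + 468950 × (745 − 42)] × 10⁻⁶ = 1072.41 + 329.67 = 1402.08 kN·m.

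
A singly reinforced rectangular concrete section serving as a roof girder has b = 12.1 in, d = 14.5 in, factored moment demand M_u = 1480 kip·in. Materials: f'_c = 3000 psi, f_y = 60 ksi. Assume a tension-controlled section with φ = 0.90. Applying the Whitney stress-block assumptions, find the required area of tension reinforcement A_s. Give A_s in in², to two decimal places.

M_n = M_u/φ = 1480/0.90 = 1644.44 kip·in.
From M_n = 0.85 f'_c a b (d − a/2):
a = d − √(d² − 2M_n/(0.85 f'_c b)) = 14.5 − √(14.5² − 2 × 1644.44/(0.85 × 3 × 12.1)) = 4.319 in.
A_s = 0.85 f'_c a b / f_y = 0.85 × 3 × 4.319 × 12.1 / 60 = 2.221 in².

A_s ≈ 2.22 in²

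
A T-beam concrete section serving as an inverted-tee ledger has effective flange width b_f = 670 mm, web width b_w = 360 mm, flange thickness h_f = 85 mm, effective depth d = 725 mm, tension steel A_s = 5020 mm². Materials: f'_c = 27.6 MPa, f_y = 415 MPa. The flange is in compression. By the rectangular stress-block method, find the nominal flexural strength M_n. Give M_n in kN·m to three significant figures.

M_n ≈ 1360 kN·m

Tension: T = A_s f_y = 5020 × 415 = 2083300 N.
Try a within the flange: a = T/(0.85 f'_c b_f) = 2083300/(0.85 × 27.6 × 670) = 132.54 mm.
a = 132.54 > h_f = 85 mm: the block extends into the web. Split into flange-overhang and web parts.
C_f = 0.85 f'_c (b_f − b_w) h_f = 0.85 × 27.6 × (670 − 360) × 85 = 618171 N.
Remaining web compression depth: a_w = (T − C_f)/(0.85 f'_c b_w) = (2083300 − 618171)/(0.85 × 27.6 × 360) = 173.48 mm.
M_n = C_f(d − h_f/2) + (T − C_f)(d − a_w/2) = 618171 × (725 − 42.5) + 1465129 × (725 − 86.74) = 421.90 + 935.13 = 1357.03 × 10⁶ N·mm.
M_n = 1357.03 kN·m.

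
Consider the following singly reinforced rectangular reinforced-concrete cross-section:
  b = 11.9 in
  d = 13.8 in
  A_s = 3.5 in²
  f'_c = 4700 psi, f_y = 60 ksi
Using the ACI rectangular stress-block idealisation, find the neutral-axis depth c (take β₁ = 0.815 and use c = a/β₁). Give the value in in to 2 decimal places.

T = A_s f_y = 3.5 × 60 = 210 kips.
a = T/(0.85 f'_c b) = 210/(0.85 × 4.7 × 11.9) = 4.4173 in.
With β₁ = 0.815, c = a/β₁ = 4.4173/0.815 = 5.42 in.

c ≈ 5.42 in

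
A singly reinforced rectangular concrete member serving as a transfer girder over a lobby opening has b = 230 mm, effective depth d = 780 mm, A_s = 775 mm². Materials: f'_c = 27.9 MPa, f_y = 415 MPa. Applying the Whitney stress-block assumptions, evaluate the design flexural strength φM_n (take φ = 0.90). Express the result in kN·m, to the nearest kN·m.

T = A_s f_y = 775 × 415 = 321625 N = 321.625 kN.
From C = T: a = T/(0.85 f'_c b) = 321625/(0.85 × 27.9 × 230) = 58.97 mm.
M_n = T(d − a/2) = 321.625 kN × (780 − 29.485) mm = 241.38 kN·m.
φM_n = 0.90 × 241.38 = 217.24 kN·m.

φM_n ≈ 217 kN·m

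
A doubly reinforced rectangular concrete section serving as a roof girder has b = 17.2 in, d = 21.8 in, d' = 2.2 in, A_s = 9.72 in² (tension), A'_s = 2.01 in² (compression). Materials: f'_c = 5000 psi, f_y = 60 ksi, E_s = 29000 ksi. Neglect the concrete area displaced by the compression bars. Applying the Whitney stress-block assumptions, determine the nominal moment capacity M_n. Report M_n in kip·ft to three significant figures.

Assume both steels yield.
a = (A_s − A'_s) f_y/(0.85 f'_c b) = (9.72 − 2.01) × 60/(0.85 × 5 × 17.2) = 6.328 in.
c = a/β₁ = 6.328/0.8 = 7.910 in; ε'_s = 0.003(c − d')/c = 0.0022 ≥ ε_y = 0.0021, so the compression steel yields.
M_n = (A_s − A'_s) f_y (d − a/2) + A'_s f_y (d − d') = 462.6 × (21.8 − 3.164) + 120.6 × (21.8 − 2.2) = 8621.0 + 2363.8 = 10984.8 kip·in = 10984.8/12 = 915.40 kip·ft.

M_n ≈ 915 kip·ft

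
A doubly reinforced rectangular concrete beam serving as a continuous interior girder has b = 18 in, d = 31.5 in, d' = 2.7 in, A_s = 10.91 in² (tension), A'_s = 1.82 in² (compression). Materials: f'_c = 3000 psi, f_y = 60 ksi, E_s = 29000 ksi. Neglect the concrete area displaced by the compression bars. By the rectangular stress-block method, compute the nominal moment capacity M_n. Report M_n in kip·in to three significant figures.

Assume both steels yield.
a = (A_s − A'_s) f_y/(0.85 f'_c b) = (10.91 − 1.82) × 60/(0.85 × 3 × 18) = 11.882 in.
c = a/β₁ = 11.882/0.85 = 13.979 in; ε'_s = 0.003(c − d')/c = 0.0024 ≥ ε_y = 0.0021, so the compression steel yields.
M_n = (A_s − A'_s) f_y (d − a/2) + A'_s f_y (d − d') = 545.4 × (31.5 − 5.941) + 109.2 × (31.5 − 2.7) = 13939.9 + 3145.0 = 17084.9 kip·in.

M_n ≈ 17100 kip·in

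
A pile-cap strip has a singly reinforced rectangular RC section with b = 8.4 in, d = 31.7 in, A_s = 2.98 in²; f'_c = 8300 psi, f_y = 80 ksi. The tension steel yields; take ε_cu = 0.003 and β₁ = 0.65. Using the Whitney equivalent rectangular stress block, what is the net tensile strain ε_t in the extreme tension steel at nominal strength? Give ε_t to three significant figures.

ε_t ≈ 0.0124

a = A_s f_y/(0.85 f'_c b) = 4.023 in.
β₁ = 0.65, so c = a/β₁ = 4.023/0.65 = 6.189 in.
From the linear strain diagram with ε_cu = 0.003: ε_t = 0.003 (d − c)/c = 0.003 × (31.7 − 6.189)/6.189 = 0.0124.
Since ε_t ≥ 0.005, the section is tension-controlled.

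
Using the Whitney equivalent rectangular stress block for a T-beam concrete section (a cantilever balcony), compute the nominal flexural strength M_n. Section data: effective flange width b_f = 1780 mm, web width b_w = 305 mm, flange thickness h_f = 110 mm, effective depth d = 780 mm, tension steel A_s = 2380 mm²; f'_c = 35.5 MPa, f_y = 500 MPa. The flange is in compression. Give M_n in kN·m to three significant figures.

M_n ≈ 915 kN·m

Tension: T = A_s f_y = 2380 × 500 = 1190000 N.
Try a within the flange: a = T/(0.85 f'_c b_f) = 1190000/(0.85 × 35.5 × 1780) = 22.16 mm.
Since a = 22.16 ≤ h_f = 110 mm, the stress block lies entirely in the flange; analyse as a rectangular beam of width b_f.
M_n = T(d − a/2) = 1190000 × (780 − 11.08) = 915.01 × 10⁶ N·mm.
M_n = 915.01 kN·m.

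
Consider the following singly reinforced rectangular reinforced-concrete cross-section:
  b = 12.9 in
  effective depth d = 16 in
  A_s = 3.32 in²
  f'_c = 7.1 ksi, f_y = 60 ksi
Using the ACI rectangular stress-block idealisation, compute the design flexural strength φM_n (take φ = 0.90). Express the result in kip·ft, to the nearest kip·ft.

φM_n ≈ 220 kip·ft

T = A_s f_y = 3.32 × 60 = 199.2 kips.
a = T/(0.85 f'_c b) = 199.2/(0.85 × 7.1 × 12.9) = 2.559 in.
M_n = T(d − a/2) = 199.2 × (16 − 1.2795) = 2932.3 kip·in = 2932.3/12 = 244.36 kip·ft.
φM_n = 0.90 × 244.36 = 219.92 kip·ft.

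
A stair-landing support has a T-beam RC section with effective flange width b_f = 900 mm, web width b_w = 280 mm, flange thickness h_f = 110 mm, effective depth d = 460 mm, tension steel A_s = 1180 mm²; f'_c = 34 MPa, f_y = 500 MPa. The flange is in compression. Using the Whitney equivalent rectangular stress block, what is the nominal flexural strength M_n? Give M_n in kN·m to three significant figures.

Tension: T = A_s f_y = 1180 × 500 = 590000 N.
Try a within the flange: a = T/(0.85 f'_c b_f) = 590000/(0.85 × 34 × 900) = 22.68 mm.
Since a = 22.68 ≤ h_f = 110 mm, the stress block lies entirely in the flange; analyse as a rectangular beam of width b_f.
M_n = T(d − a/2) = 590000 × (460 − 11.34) = 264.71 × 10⁶ N·mm.
M_n = 264.71 kN·m.

M_n ≈ 265 kN·m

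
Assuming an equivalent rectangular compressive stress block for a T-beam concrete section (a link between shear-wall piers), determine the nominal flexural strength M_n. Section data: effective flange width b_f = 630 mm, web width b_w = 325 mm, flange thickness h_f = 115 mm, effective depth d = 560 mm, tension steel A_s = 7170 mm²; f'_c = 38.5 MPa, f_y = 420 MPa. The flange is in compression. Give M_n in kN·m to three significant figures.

Tension: T = A_s f_y = 7170 × 420 = 3011400 N.
Try a within the flange: a = T/(0.85 f'_c b_f) = 3011400/(0.85 × 38.5 × 630) = 146.07 mm.
a = 146.07 > h_f = 115 mm: the block extends into the web. Split into flange-overhang and web parts.
C_f = 0.85 f'_c (b_f − b_w) h_f = 0.85 × 38.5 × (630 − 325) × 115 = 1147829 N.
Remaining web compression depth: a_w = (T − C_f)/(0.85 f'_c b_w) = (3011400 − 1147829)/(0.85 × 38.5 × 325) = 175.22 mm.
M_n = C_f(d − h_f/2) + (T − C_f)(d − a_w/2) = 1147829 × (560 − 57.5) + 1863571 × (560 − 87.61) = 576.78 + 880.33 = 1457.11 × 10⁶ N·mm.
M_n = 1457.11 kN·m.

M_n ≈ 1460 kN·m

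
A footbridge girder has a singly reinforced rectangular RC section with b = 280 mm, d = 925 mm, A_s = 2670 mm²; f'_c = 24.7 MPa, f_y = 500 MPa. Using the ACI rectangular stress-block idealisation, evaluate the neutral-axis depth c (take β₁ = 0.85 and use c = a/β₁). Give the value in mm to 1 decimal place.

c ≈ 267.2 mm

T = A_s f_y = 2670 × 500 = 1335000 N = 1335 kN.
Setting C = 0.85 f'_c a b equal to T: a = 1335000/(0.85 × 24.7 × 280) = 227.095 mm.
With β₁ = 0.85, c = a/β₁ = 227.095/0.85 = 267.2 mm.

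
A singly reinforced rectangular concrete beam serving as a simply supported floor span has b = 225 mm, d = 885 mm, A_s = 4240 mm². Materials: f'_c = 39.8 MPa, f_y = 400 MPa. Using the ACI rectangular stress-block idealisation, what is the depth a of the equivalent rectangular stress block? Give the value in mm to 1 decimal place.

a ≈ 222.8 mm

T = A_s f_y = 4240 × 400 = 1696000 N = 1696 kN.
Setting C = 0.85 f'_c a b equal to T: a = 1696000/(0.85 × 39.8 × 225) = 222.8 mm.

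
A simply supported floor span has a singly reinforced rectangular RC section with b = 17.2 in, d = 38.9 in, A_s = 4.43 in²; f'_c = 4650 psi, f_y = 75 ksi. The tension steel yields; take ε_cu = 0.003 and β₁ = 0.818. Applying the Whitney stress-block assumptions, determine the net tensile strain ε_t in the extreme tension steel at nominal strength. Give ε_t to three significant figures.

a = A_s f_y/(0.85 f'_c b) = 4.887 in.
β₁ = 0.818, so c = a/β₁ = 4.887/0.818 = 5.974 in.
From the linear strain diagram with ε_cu = 0.003: ε_t = 0.003 (d − c)/c = 0.003 × (38.9 − 5.974)/5.974 = 0.0165.
Since ε_t ≥ 0.005, the section is tension-controlled.

ε_t ≈ 0.0165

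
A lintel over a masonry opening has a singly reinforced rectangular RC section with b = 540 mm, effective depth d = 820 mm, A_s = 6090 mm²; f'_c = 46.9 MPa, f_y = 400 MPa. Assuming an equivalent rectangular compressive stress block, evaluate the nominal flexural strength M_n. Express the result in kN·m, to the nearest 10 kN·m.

M_n ≈ 1860 kN·m

T = A_s f_y = 6090 × 400 = 2436000 N = 2436 kN.
From C = T: a = T/(0.85 f'_c b) = 2436000/(0.85 × 46.9 × 540) = 113.16 mm.
M_n = T(d − a/2) = 2436 kN × (820 − 56.58) mm = 1859.69 kN·m.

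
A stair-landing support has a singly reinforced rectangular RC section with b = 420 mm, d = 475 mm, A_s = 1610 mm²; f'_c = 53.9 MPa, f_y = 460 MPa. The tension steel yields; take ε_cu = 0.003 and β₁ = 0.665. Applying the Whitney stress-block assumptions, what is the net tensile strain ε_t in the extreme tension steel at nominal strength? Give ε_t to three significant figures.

a = A_s f_y/(0.85 f'_c b) = 38.49 mm.
β₁ = 0.665, so c = a/β₁ = 38.49/0.665 = 57.88 mm.
From the linear strain diagram with ε_cu = 0.003: ε_t = 0.003 (d − c)/c = 0.003 × (475 − 57.88)/57.88 = 0.0216.
Since ε_t ≥ 0.005, the section is tension-controlled.

ε_t ≈ 0.0216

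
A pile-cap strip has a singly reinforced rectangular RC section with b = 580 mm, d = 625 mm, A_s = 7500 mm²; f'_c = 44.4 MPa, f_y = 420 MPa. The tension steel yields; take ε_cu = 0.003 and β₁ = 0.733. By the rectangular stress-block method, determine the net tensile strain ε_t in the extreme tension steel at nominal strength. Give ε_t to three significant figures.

a = A_s f_y/(0.85 f'_c b) = 143.91 mm.
β₁ = 0.733, so c = a/β₁ = 143.91/0.733 = 196.33 mm.
From the linear strain diagram with ε_cu = 0.003: ε_t = 0.003 (d − c)/c = 0.003 × (625 − 196.33)/196.33 = 0.00655.
Since ε_t ≥ 0.005, the section is tension-controlled.

ε_t ≈ 0.00655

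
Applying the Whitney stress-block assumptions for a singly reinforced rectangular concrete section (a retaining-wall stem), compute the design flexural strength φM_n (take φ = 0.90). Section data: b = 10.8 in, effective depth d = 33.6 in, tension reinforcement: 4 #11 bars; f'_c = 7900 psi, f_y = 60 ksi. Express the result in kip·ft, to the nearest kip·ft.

A_s = 4 × 1.56 = 6.24 in².
T = A_s f_y = 6.24 × 60 = 374.4 kips.
a = T/(0.85 f'_c b) = 374.4/(0.85 × 7.9 × 10.8) = 5.163 in.
M_n = T(d − a/2) = 374.4 × (33.6 − 2.5815) = 11613.3 kip·in = 11613.3/12 = 967.78 kip·ft.
φM_n = 0.90 × 967.78 = 871.00 kip·ft.

φM_n ≈ 871 kip·ft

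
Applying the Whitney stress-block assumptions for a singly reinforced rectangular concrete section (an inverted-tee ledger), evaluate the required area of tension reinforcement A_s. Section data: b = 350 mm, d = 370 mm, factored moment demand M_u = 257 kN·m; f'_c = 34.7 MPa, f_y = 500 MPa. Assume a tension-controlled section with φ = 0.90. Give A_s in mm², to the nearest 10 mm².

A_s ≈ 1740 mm²

M_n = M_u/φ = 257/0.90 = 285.556 kN·m.
With M_n = 0.85 f'_c a b (d − a/2), solve the quadratic for a:
a = d − √(d² − 2M_n/(0.85 f'_c b)) = 370 − √(370² − 2 × 285.556×10⁶/(0.85 × 34.7 × 350)) = 84.38 mm.
A_s = 0.85 f'_c a b / f_y = 0.85 × 34.7 × 84.38 × 350 / 500 = 1742.2 mm².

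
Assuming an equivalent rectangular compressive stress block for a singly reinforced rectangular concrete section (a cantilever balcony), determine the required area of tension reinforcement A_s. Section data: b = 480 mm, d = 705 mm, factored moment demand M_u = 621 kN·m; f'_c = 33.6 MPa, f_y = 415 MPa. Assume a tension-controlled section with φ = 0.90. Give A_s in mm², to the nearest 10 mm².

M_n = M_u/φ = 621/0.90 = 690 kN·m.
With M_n = 0.85 f'_c a b (d − a/2), solve the quadratic for a:
a = d − √(d² − 2M_n/(0.85 f'_c b)) = 705 − √(705² − 2 × 690×10⁶/(0.85 × 33.6 × 480)) = 75.43 mm.
A_s = 0.85 f'_c a b / f_y = 0.85 × 33.6 × 75.43 × 480 / 415 = 2491.7 mm².

A_s ≈ 2490 mm²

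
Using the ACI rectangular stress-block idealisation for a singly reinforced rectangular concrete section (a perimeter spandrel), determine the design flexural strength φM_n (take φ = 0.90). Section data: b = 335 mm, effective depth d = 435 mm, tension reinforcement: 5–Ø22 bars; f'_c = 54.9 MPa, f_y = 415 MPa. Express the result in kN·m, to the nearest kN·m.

A_s = 5 × 380 = 1900 mm².
T = A_s f_y = 1900 × 415 = 788500 N = 788.5 kN.
From C = T: a = T/(0.85 f'_c b) = 788500/(0.85 × 54.9 × 335) = 50.44 mm.
M_n = T(d − a/2) = 788.5 kN × (435 − 25.22) mm = 323.11 kN·m.
φM_n = 0.90 × 323.11 = 290.80 kN·m.

φM_n ≈ 291 kN·m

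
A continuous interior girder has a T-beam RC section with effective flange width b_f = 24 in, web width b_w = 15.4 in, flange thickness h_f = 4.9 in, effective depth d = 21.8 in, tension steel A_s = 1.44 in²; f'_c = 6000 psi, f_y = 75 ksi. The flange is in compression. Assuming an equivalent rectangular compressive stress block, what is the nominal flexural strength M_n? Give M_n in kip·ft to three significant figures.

M_n ≈ 192 kip·ft

Tension: T = A_s f_y = 1.44 × 75 = 108 kips.
Try a within the flange: a = T/(0.85 f'_c b_f) = 108/(0.85 × 6 × 24) = 0.882 in.
Since a = 0.882 ≤ h_f = 4.9 in, the stress block lies entirely in the flange; analyse as a rectangular beam of width b_f.
M_n = T(d − a/2) = 108 × (21.8 − 0.441) = 2306.8 kip·in.
M_n = 2306.8/12 = 192.23 kip·ft.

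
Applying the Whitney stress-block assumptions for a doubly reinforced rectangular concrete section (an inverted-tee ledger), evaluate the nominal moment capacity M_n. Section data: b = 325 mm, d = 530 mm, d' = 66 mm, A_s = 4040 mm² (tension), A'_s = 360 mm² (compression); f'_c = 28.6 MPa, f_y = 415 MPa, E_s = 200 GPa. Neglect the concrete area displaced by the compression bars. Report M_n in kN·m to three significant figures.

M_n ≈ 731 kN·m

Assume both tension and compression steel yield.
Net tension couple steel: A_s − A'_s = 3680 mm².
a = (A_s − A'_s) f_y / (0.85 f'_c b) = 1527200/(0.85 × 28.6 × 325) = 193.30 mm.
c = a/β₁ = 193.30/0.846 = 228.49 mm; ε'_s = 0.003(c − d')/c = 0.0021 ≥ f_y/E_s = 0.0021, so compression steel does yield.
M_n = (A_s − A'_s) f_y (d − a/2) + A'_s f_y (d − d') = [1527200 × (530 − 96.65) + 149400 × (530 − 66)] × 10⁻⁶ = 661.81 + 69.32 = 731.13 kN·m.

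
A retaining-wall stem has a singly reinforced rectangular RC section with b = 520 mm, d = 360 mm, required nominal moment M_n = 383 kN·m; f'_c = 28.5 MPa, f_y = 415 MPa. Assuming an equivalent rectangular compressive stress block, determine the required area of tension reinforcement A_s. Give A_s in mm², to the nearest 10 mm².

A_s ≈ 2970 mm²

With M_n = 0.85 f'_c a b (d − a/2), solve the quadratic for a:
a = d − √(d² − 2M_n/(0.85 f'_c b)) = 360 − √(360² − 2 × 383×10⁶/(0.85 × 28.5 × 520)) = 97.72 mm.
A_s = 0.85 f'_c a b / f_y = 0.85 × 28.5 × 97.72 × 520 / 415 = 2966.2 mm².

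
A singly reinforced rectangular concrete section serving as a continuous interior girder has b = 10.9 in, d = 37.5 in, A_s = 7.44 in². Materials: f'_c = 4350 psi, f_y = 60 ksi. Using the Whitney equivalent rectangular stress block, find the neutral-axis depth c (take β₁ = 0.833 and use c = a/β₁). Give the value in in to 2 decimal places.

c ≈ 13.30 in

T = A_s f_y = 7.44 × 60 = 446.4 kips.
a = T/(0.85 f'_c b) = 446.4/(0.85 × 4.35 × 10.9) = 11.0762 in.
With β₁ = 0.833, c = a/β₁ = 11.0762/0.833 = 13.30 in.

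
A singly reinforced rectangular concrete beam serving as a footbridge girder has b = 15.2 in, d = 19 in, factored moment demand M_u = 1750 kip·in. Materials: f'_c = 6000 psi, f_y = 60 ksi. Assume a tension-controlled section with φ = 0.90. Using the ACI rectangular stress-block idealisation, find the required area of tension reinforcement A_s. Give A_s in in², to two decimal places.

M_n = M_u/φ = 1750/0.90 = 1944.44 kip·in.
From M_n = 0.85 f'_c a b (d − a/2):
a = d − √(d² − 2M_n/(0.85 f'_c b)) = 19 − √(19² − 2 × 1944.44/(0.85 × 6 × 15.2)) = 1.370 in.
A_s = 0.85 f'_c a b / f_y = 0.85 × 6 × 1.370 × 15.2 / 60 = 1.770 in².

A_s ≈ 1.77 in²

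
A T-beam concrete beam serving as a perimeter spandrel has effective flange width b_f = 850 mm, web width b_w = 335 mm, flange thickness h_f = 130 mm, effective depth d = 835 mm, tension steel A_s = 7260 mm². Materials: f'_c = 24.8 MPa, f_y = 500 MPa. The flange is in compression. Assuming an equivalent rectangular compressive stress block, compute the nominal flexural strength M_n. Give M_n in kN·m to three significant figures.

Tension: T = A_s f_y = 7260 × 500 = 3630000 N.
Try a within the flange: a = T/(0.85 f'_c b_f) = 3630000/(0.85 × 24.8 × 850) = 202.59 mm.
a = 202.59 > h_f = 130 mm: the block extends into the web. Split into flange-overhang and web parts.
C_f = 0.85 f'_c (b_f − b_w) h_f = 0.85 × 24.8 × (850 − 335) × 130 = 1411306 N.
Remaining web compression depth: a_w = (T − C_f)/(0.85 f'_c b_w) = (3630000 − 1411306)/(0.85 × 24.8 × 335) = 314.18 mm.
M_n = C_f(d − h_f/2) + (T − C_f)(d − a_w/2) = 1411306 × (835 − 65) + 2218694 × (835 − 157.09) = 1086.71 + 1504.07 = 2590.78 × 10⁶ N·mm.
M_n = 2590.78 kN·m.

M_n ≈ 2590 kN·m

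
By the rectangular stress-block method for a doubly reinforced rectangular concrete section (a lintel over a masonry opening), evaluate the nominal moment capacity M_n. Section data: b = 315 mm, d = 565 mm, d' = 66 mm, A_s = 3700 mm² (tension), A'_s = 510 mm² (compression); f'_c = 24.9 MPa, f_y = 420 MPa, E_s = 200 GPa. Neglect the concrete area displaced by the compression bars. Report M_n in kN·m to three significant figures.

M_n ≈ 729 kN·m

Assume both tension and compression steel yield.
Net tension couple steel: A_s − A'_s = 3190 mm².
a = (A_s − A'_s) f_y / (0.85 f'_c b) = 1339800/(0.85 × 24.9 × 315) = 200.96 mm.
c = a/β₁ = 200.96/0.85 = 236.42 mm; ε'_s = 0.003(c − d')/c = 0.0022 ≥ f_y/E_s = 0.0021, so compression steel does yield.
M_n = (A_s − A'_s) f_y (d − a/2) + A'_s f_y (d − d') = [1339800 × (565 − 100.48) + 214200 × (565 − 66)] × 10⁻⁶ = 622.36 + 106.89 = 729.25 kN·m.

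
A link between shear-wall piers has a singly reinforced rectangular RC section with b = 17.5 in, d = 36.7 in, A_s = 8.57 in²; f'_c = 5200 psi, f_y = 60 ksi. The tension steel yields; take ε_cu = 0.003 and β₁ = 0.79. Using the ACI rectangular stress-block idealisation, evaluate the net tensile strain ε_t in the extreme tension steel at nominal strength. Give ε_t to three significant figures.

ε_t ≈ 0.0101

a = A_s f_y/(0.85 f'_c b) = 6.648 in.
β₁ = 0.79, so c = a/β₁ = 6.648/0.79 = 8.415 in.
From the linear strain diagram with ε_cu = 0.003: ε_t = 0.003 (d − c)/c = 0.003 × (36.7 − 8.415)/8.415 = 0.0101.
Since ε_t ≥ 0.005, the section is tension-controlled.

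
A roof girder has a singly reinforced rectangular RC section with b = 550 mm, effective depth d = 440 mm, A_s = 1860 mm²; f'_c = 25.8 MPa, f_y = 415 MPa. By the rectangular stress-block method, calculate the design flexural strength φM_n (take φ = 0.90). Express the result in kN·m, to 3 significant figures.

φM_n ≈ 283 kN·m

T = A_s f_y = 1860 × 415 = 771900 N = 771.9 kN.
From C = T: a = T/(0.85 f'_c b) = 771900/(0.85 × 25.8 × 550) = 64.00 mm.
M_n = T(d − a/2) = 771.9 kN × (440 − 32) mm = 314.94 kN·m.
φM_n = 0.90 × 314.94 = 283.45 kN·m.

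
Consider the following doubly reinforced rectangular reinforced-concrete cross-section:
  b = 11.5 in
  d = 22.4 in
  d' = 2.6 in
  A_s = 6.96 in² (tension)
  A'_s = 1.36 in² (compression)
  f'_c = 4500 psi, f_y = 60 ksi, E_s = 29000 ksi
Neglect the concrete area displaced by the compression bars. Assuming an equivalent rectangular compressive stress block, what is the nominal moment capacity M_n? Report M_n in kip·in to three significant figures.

M_n ≈ 7860 kip·in

Assume both steels yield.
a = (A_s − A'_s) f_y/(0.85 f'_c b) = (6.96 − 1.36) × 60/(0.85 × 4.5 × 11.5) = 7.639 in.
c = a/β₁ = 7.639/0.825 = 9.259 in; ε'_s = 0.003(c − d')/c = 0.0022 ≥ ε_y = 0.0021, so the compression steel yields.
M_n = (A_s − A'_s) f_y (d − a/2) + A'_s f_y (d − d') = 336 × (22.4 − 3.8195) + 81.6 × (22.4 − 2.6) = 6243.0 + 1615.7 = 7858.7 kip·in.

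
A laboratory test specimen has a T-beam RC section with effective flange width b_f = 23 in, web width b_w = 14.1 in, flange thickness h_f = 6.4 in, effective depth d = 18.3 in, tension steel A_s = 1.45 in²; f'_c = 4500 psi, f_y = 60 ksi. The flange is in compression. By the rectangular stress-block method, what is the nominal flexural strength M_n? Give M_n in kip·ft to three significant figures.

M_n ≈ 129 kip·ft

Tension: T = A_s f_y = 1.45 × 60 = 87 kips.
Try a within the flange: a = T/(0.85 f'_c b_f) = 87/(0.85 × 4.5 × 23) = 0.989 in.
Since a = 0.989 ≤ h_f = 6.4 in, the stress block lies entirely in the flange; analyse as a rectangular beam of width b_f.
M_n = T(d − a/2) = 87 × (18.3 − 0.4945) = 1549.1 kip·in.
M_n = 1549.1/12 = 129.09 kip·ft.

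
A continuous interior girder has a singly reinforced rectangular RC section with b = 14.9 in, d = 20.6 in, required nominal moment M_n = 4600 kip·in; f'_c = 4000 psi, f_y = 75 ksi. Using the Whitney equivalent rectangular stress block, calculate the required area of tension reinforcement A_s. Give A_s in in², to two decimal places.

From M_n = 0.85 f'_c a b (d − a/2):
a = d − √(d² − 2M_n/(0.85 f'_c b)) = 20.6 − √(20.6² − 2 × 4600/(0.85 × 4 × 14.9)) = 5.019 in.
A_s = 0.85 f'_c a b / f_y = 0.85 × 4 × 5.019 × 14.9 / 75 = 3.390 in².

A_s ≈ 3.39 in²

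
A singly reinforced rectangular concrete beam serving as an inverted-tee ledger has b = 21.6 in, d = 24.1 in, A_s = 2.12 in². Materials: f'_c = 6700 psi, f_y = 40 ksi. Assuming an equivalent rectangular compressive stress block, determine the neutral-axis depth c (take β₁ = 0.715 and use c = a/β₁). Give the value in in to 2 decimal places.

c ≈ 0.96 in

T = A_s f_y = 2.12 × 40 = 84.8 kips.
a = T/(0.85 f'_c b) = 84.8/(0.85 × 6.7 × 21.6) = 0.6894 in.
With β₁ = 0.715, c = a/β₁ = 0.6894/0.715 = 0.96 in.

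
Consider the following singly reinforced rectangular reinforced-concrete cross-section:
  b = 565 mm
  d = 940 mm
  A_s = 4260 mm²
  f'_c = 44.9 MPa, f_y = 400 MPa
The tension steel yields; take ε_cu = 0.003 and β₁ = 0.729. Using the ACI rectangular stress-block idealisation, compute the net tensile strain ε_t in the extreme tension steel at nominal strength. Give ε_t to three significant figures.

ε_t ≈ 0.0230

a = A_s f_y/(0.85 f'_c b) = 79.02 mm.
β₁ = 0.729, so c = a/β₁ = 79.02/0.729 = 108.40 mm.
From the linear strain diagram with ε_cu = 0.003: ε_t = 0.003 (d − c)/c = 0.003 × (940 − 108.40)/108.40 = 0.0230.
Since ε_t ≥ 0.005, the section is tension-controlled.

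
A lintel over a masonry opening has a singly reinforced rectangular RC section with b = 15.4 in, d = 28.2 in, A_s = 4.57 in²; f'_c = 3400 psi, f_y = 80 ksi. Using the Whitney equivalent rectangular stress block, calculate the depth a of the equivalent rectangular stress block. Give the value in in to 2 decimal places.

T = A_s f_y = 4.57 × 80 = 365.6 kips.
a = T/(0.85 f'_c b) = 365.6/(0.85 × 3.4 × 15.4) = 8.21 in.

a ≈ 8.21 in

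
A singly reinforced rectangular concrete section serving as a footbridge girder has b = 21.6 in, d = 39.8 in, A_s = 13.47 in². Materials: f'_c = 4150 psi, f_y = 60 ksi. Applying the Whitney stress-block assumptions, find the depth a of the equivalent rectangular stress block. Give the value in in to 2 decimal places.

a ≈ 10.61 in

T = A_s f_y = 13.47 × 60 = 808.2 kips.
a = T/(0.85 f'_c b) = 808.2/(0.85 × 4.15 × 21.6) = 10.61 in.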